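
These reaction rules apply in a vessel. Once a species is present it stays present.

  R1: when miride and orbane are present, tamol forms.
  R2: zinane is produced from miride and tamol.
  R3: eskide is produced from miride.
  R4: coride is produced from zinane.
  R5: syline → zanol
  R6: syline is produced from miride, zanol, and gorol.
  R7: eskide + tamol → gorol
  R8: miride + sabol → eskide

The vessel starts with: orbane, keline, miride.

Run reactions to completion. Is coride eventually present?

miride and orbane present → tamol forms (R1).
miride and tamol present → zinane forms (R2).
zinane present → coride forms (R4).

Yes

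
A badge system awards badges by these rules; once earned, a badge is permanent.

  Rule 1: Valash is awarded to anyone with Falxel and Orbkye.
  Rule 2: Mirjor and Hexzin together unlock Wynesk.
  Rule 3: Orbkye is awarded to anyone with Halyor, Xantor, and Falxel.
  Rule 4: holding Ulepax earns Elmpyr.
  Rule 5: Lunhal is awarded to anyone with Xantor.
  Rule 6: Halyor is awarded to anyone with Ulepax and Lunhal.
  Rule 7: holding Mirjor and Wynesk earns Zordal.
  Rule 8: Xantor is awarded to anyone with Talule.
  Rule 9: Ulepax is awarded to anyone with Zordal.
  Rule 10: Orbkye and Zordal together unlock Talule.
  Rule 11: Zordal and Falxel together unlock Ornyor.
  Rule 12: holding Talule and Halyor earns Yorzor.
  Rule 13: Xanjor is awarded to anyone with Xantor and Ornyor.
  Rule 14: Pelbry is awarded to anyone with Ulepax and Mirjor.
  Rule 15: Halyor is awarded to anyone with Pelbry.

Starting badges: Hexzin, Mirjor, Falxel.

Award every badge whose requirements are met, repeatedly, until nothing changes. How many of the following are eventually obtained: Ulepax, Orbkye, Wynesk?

2

With Mirjor and Hexzin, Wynesk is earned (Rule 2).
With Mirjor and Wynesk, Zordal is earned (Rule 7).
With Zordal, Ulepax is earned (Rule 9).
Ulepax: reached.
Orbkye would need Halyor, Xantor, and Falxel (Rule 3), but Xantor is never earned.
Wynesk: reached.
Reached: Ulepax and Wynesk — 2 of the 3.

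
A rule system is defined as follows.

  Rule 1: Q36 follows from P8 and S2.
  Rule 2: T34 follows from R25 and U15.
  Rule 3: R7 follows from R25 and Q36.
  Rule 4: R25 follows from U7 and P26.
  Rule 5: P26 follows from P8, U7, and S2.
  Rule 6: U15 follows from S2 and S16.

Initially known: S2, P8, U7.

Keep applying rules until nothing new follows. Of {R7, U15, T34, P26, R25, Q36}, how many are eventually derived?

4

From P8 and S2, Rule 1 gives Q36.
From P8, U7, and S2, Rule 5 gives P26.
From U7 and P26, Rule 4 gives R25.
R25 and Q36 hold, so R7 follows (Rule 3).
R7: reached.
U15 would need S2 and S16 (Rule 6), but S16 is never established.
T34 would need R25 and U15 (Rule 2), but U15 is never established.
P26: reached.
R25: reached.
Q36: reached.
Reached: R7, P26, R25, and Q36 — 4 of the 6.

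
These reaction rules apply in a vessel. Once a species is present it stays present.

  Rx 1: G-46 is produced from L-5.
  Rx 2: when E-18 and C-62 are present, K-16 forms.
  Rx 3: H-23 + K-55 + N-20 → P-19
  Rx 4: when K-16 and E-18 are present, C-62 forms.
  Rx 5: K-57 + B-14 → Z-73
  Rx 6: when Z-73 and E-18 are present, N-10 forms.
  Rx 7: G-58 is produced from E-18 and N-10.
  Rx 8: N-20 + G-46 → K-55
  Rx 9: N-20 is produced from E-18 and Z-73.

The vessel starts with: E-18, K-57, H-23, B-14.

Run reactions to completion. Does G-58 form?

Yes

K-57 and B-14 present → Z-73 forms (Rx 5).
Z-73 and E-18 present → N-10 forms (Rx 6).
E-18 and N-10 present → G-58 forms (Rx 7).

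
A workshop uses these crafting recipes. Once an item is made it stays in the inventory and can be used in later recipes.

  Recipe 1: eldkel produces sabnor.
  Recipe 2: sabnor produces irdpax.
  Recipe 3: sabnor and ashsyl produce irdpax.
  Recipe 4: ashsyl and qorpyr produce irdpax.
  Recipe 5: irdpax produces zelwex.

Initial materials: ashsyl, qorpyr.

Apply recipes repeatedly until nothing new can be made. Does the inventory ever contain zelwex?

ashsyl and qorpyr → irdpax (Recipe 4).
irdpax → zelwex (Recipe 5).

Yes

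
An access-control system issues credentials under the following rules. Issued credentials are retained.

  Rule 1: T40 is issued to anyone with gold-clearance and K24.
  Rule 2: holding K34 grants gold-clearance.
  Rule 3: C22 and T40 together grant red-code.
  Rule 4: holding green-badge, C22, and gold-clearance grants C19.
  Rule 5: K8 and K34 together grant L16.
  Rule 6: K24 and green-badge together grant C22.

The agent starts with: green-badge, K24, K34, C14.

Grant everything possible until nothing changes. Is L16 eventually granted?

No

L16 would need K8 and K34 (Rule 5), but K8 is never granted.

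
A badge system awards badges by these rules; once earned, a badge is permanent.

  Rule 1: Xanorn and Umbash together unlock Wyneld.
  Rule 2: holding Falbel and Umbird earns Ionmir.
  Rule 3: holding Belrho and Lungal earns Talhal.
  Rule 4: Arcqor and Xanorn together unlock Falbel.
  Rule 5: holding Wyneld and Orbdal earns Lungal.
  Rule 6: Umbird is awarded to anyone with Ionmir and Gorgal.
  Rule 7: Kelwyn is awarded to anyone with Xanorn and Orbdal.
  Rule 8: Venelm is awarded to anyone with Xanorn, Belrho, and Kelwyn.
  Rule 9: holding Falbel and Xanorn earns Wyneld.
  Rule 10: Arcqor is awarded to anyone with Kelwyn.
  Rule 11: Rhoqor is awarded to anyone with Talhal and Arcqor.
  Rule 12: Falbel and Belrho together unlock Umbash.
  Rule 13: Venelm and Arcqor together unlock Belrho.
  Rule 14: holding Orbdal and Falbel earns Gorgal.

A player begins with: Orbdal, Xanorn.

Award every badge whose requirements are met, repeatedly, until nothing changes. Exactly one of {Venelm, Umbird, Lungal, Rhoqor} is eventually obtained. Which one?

With Xanorn and Orbdal, Kelwyn is earned (Rule 7).
With Kelwyn, Arcqor is earned (Rule 10).
With Arcqor and Xanorn, Falbel is earned (Rule 4).
With Falbel and Xanorn, Wyneld is earned (Rule 9).
With Wyneld and Orbdal, Lungal is earned (Rule 5).
Rhoqor would need Talhal and Arcqor (Rule 11), but Talhal is never earned. Venelm would need Xanorn, Belrho, and Kelwyn (Rule 8), but Belrho is never earned. Umbird would need Ionmir and Gorgal (Rule 6), but Ionmir is never earned.

Lungal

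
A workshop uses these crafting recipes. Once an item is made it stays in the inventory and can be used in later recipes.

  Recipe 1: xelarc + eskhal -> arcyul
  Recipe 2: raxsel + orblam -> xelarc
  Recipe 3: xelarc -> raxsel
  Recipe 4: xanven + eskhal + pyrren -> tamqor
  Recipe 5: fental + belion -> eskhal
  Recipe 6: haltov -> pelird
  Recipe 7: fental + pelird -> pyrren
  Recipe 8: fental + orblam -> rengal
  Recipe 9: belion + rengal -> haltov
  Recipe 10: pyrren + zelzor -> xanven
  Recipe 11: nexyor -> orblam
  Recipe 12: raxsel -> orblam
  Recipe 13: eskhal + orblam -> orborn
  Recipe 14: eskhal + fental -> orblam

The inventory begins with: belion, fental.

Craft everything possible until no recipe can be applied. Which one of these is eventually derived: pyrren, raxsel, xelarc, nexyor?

pyrren

fental + belion -> eskhal (Recipe 5).
eskhal + fental -> orblam (Recipe 14).
Using Recipe 8, fental and orblam make rengal.
Using Recipe 9, belion and rengal make haltov.
haltov -> pelird (Recipe 6).
Using Recipe 7, fental and pelird make pyrren.
No rule produces nexyor, and it is not given. xelarc would need raxsel and orblam (Recipe 2), but raxsel is never obtained. raxsel would need xelarc (Recipe 3), but xelarc is never obtained.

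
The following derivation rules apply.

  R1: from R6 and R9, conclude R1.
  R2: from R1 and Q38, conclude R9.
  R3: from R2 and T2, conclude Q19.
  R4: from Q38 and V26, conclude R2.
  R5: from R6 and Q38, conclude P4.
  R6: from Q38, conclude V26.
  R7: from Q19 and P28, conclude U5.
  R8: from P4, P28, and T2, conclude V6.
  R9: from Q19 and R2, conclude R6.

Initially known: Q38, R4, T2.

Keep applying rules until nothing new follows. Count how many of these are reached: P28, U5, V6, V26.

1

Q38 holds, so V26 follows (R6).
No rule produces P28, and it is not given.
U5 would need Q19 and P28 (R7), but P28 is never established.
V6 would need P4, P28, and T2 (R8), but P28 is never established.
V26: reached.
Reached: V26 — 1 of the 4.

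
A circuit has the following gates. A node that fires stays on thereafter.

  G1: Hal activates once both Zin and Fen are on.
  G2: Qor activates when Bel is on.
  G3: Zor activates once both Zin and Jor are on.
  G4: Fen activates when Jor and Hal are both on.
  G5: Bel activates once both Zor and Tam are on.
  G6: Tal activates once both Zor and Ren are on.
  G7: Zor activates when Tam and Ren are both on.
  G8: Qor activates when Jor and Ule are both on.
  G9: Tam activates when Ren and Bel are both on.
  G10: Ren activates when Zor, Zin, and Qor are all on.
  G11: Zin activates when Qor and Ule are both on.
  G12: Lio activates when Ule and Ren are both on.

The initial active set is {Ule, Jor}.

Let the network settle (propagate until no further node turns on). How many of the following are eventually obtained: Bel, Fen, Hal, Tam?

Bel would need Zor and Tam (G5), but Tam never turns on.
Fen would need Jor and Hal (G4), but Hal never turns on.
Hal would need Zin and Fen (G1), but Fen never turns on.
Tam would need Ren and Bel (G9), but Bel never turns on.
None of the 4 are reached.

0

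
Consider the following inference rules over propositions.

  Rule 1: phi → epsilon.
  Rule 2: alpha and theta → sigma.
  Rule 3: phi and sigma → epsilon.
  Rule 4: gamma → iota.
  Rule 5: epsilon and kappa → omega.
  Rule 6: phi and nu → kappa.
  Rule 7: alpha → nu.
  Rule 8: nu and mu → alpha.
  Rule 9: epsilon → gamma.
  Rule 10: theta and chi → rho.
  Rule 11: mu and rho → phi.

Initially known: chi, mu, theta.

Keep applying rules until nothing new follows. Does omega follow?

No

omega would need epsilon and kappa (Rule 5), but kappa is never established.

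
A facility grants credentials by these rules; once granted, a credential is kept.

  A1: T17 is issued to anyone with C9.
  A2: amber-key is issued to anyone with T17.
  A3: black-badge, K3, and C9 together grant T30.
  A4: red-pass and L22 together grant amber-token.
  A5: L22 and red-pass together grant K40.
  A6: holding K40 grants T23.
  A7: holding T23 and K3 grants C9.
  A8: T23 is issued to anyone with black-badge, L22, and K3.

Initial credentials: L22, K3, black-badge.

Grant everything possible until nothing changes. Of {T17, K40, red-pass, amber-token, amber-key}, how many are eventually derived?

2

Holding black-badge, L22, and K3 grants T23 (A8).
Holding T23 and K3 grants C9 (A7).
Holding C9 grants T17 (A1).
Holding T17 grants amber-key (A2).
T17: reached.
K40 would need L22 and red-pass (A5), but red-pass is never granted.
No rule produces red-pass, and it is not given.
amber-token would need red-pass and L22 (A4), but red-pass is never granted.
amber-key: reached.
Reached: T17 and amber-key — 2 of the 5.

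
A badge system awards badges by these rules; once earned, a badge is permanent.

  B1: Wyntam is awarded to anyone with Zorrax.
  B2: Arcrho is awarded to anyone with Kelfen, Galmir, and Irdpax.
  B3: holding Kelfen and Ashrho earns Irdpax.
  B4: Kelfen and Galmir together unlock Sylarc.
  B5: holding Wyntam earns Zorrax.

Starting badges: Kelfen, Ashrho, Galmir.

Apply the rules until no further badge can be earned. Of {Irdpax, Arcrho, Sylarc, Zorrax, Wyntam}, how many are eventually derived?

With Kelfen and Galmir, Sylarc is earned (B4).
With Kelfen and Ashrho, Irdpax is earned (B3).
With Kelfen, Galmir, and Irdpax, Arcrho is earned (B2).
Irdpax: reached.
Arcrho: reached.
Sylarc: reached.
Zorrax would need Wyntam (B5), but Wyntam is never earned.
Wyntam would need Zorrax (B1), but Zorrax is never earned.
Reached: Irdpax, Arcrho, and Sylarc — 3 of the 5.

3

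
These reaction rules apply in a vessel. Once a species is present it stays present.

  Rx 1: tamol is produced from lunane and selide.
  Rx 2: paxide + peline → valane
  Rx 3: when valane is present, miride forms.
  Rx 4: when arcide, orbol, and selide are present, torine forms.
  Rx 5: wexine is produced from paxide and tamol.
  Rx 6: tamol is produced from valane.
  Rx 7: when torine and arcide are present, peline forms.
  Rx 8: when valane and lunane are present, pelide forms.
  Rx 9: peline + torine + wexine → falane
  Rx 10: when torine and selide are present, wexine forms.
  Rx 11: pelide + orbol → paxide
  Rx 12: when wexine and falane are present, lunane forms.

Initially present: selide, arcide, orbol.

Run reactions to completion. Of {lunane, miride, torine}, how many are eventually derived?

arcide, orbol, and selide present → torine forms (Rx 4).
torine and selide present → wexine forms (Rx 10).
torine and arcide present → peline forms (Rx 7).
peline, torine, and wexine present → falane forms (Rx 9).
wexine and falane present → lunane forms (Rx 12).
lunane: reached.
miride would need valane (Rx 3), but valane never forms.
torine: reached.
Reached: lunane and torine — 2 of the 3.

2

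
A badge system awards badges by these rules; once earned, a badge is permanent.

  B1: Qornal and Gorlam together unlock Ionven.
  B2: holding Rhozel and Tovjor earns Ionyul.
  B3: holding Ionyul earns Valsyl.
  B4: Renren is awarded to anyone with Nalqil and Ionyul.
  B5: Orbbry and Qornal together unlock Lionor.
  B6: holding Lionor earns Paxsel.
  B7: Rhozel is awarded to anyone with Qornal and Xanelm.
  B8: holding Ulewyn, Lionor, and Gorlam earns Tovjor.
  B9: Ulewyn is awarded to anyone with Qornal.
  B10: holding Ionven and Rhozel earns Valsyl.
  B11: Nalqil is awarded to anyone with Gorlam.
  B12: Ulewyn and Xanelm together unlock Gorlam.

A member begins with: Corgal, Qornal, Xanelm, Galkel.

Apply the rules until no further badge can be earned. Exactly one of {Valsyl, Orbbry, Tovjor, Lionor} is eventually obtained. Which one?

Valsyl

With Qornal and Xanelm, Rhozel is earned (B7).
With Qornal, Ulewyn is earned (B9).
With Ulewyn and Xanelm, Gorlam is earned (B12).
With Qornal and Gorlam, Ionven is earned (B1).
With Ionven and Rhozel, Valsyl is earned (B10).
Lionor would need Orbbry and Qornal (B5), but Orbbry is never earned. Tovjor would need Ulewyn, Lionor, and Gorlam (B8), but Lionor is never earned. No rule produces Orbbry, and it is not given.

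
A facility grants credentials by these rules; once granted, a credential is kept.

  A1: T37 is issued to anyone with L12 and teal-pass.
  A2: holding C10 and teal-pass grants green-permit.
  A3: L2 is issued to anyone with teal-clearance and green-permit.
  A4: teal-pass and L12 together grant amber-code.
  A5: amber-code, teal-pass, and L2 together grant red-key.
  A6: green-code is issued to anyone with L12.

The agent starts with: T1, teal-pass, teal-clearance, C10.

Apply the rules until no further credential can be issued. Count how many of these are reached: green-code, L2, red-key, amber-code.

Holding C10 and teal-pass grants green-permit (A2).
Holding teal-clearance and green-permit grants L2 (A3).
green-code would need L12 (A6), but L12 is never granted.
L2: reached.
red-key would need amber-code, teal-pass, and L2 (A5), but amber-code is never granted.
amber-code would need teal-pass and L12 (A4), but L12 is never granted.
Reached: L2 — 1 of the 4.

1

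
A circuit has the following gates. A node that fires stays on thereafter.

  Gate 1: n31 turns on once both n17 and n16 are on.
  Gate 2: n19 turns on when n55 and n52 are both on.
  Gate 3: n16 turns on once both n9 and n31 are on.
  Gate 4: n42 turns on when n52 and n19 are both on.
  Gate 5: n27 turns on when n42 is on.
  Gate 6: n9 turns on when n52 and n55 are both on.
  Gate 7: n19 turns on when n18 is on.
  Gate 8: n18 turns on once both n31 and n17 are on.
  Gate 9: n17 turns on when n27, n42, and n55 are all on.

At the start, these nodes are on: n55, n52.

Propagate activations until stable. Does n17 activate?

n55 and n52 are on, so n19 turns on (Gate 2).
n52 and n19 are on, so n42 turns on (Gate 4).
Gate 5: n42 on → n27 on.
n27, n42, and n55 are on, so n17 turns on (Gate 9).

Yes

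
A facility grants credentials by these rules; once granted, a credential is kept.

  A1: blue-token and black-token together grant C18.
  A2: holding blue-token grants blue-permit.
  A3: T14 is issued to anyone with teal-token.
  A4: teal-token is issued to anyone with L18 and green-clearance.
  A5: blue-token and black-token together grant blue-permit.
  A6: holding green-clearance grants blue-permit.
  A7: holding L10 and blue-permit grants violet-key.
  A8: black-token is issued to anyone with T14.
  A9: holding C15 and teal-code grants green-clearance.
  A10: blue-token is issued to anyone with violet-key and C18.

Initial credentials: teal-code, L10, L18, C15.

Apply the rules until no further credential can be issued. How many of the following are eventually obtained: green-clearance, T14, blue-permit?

Holding C15 and teal-code grants green-clearance (A9).
Holding green-clearance grants blue-permit (A6).
Holding L18 and green-clearance grants teal-token (A4).
Holding teal-token grants T14 (A3).
green-clearance: reached.
T14: reached.
blue-permit: reached.
All 3 are reached.

3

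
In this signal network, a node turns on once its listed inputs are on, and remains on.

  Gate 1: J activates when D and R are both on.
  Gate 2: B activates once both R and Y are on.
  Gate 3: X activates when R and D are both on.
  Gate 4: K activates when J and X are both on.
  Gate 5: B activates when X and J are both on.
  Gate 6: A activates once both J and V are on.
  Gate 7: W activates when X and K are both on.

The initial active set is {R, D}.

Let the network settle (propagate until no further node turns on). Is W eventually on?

Gate 3: R and D on → X on.
D and R are on, so J activates (Gate 1).
Gate 4: J and X on → K on.
X and K are on, so W activates (Gate 7).

Yes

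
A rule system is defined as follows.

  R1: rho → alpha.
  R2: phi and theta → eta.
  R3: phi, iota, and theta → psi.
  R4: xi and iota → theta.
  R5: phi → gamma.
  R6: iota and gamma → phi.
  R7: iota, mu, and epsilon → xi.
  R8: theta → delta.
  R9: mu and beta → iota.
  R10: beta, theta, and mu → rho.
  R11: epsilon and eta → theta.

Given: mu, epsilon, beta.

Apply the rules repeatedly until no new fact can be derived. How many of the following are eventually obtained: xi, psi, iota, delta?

3

From mu and beta, R9 gives iota.
From iota, mu, and epsilon, R7 gives xi.
From xi and iota, R4 gives theta.
theta holds, so delta follows (R8).
xi: reached.
psi would need phi, iota, and theta (R3), but phi is never established.
iota: reached.
delta: reached.
Reached: xi, iota, and delta — 3 of the 4.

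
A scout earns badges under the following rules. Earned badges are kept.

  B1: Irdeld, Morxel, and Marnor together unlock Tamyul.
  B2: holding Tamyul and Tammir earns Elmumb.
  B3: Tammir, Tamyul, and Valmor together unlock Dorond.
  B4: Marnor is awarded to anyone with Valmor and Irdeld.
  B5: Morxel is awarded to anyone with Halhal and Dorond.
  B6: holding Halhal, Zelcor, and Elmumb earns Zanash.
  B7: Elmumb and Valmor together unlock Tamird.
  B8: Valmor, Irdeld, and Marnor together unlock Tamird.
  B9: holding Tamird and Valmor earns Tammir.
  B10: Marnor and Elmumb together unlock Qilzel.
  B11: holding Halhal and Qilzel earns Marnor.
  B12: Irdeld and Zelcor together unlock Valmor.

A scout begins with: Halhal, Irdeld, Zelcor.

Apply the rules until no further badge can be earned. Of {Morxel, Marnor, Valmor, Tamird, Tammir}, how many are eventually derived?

4

With Irdeld and Zelcor, Valmor is earned (B12).
With Valmor and Irdeld, Marnor is earned (B4).
With Valmor, Irdeld, and Marnor, Tamird is earned (B8).
With Tamird and Valmor, Tammir is earned (B9).
Morxel would need Halhal and Dorond (B5), but Dorond is never earned.
Marnor: reached.
Valmor: reached.
Tamird: reached.
Tammir: reached.
Reached: Marnor, Valmor, Tamird, and Tammir — 4 of the 5.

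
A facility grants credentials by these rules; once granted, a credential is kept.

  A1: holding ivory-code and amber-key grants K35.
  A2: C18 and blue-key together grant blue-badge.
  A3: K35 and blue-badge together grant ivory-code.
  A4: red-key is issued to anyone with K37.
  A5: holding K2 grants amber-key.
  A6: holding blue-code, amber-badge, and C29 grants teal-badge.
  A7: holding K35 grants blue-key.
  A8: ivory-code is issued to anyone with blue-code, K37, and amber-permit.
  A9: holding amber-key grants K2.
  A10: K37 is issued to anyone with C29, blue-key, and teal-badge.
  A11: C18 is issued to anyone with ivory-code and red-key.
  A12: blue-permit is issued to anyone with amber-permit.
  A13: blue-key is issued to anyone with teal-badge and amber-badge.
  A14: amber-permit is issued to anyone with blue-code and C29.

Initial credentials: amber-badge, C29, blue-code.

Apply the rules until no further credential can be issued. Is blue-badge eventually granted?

Yes

Holding blue-code, amber-badge, and C29 grants teal-badge (A6).
Holding blue-code and C29 grants amber-permit (A14).
Holding teal-badge and amber-badge grants blue-key (A13).
Holding C29, blue-key, and teal-badge grants K37 (A10).
Holding blue-code, K37, and amber-permit grants ivory-code (A8).
Holding K37 grants red-key (A4).
Holding ivory-code and red-key grants C18 (A11).
Holding C18 and blue-key grants blue-badge (A2).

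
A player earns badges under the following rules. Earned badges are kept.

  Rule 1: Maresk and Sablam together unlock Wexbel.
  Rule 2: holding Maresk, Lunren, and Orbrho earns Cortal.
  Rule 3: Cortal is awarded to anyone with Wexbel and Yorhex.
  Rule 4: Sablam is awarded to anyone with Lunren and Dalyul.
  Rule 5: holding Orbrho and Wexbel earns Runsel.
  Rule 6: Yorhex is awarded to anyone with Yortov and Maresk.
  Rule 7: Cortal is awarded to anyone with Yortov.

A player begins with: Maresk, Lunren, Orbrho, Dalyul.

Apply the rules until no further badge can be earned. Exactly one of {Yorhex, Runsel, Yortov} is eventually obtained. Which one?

With Lunren and Dalyul, Sablam is earned (Rule 4).
With Maresk and Sablam, Wexbel is earned (Rule 1).
With Orbrho and Wexbel, Runsel is earned (Rule 5).
Yorhex would need Yortov and Maresk (Rule 6), but Yortov is never earned. No rule produces Yortov, and it is not given.

Runsel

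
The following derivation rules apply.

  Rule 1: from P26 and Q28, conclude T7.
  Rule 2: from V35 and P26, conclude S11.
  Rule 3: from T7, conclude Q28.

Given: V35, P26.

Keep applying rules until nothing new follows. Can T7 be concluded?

No

T7 would need P26 and Q28 (Rule 1), but Q28 is never established.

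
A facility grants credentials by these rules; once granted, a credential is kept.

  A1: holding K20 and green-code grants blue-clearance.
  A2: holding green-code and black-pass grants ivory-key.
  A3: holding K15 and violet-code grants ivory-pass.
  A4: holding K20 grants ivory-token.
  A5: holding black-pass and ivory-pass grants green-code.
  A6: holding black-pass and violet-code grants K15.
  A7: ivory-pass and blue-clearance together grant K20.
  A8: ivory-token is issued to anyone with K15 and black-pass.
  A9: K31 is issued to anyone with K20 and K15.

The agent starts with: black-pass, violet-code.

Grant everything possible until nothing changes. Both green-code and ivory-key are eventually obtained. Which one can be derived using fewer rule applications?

green-code: Holding black-pass and violet-code grants K15 (A6). Holding K15 and violet-code grants ivory-pass (A3). Holding black-pass and ivory-pass grants green-code (A5). [3 rule applications]
ivory-key: Holding black-pass and violet-code grants K15 (A6). Holding K15 and violet-code grants ivory-pass (A3). Holding black-pass and ivory-pass grants green-code (A5). Holding green-code and black-pass grants ivory-key (A2). [4 rule applications]
green-code needs fewer.

green-code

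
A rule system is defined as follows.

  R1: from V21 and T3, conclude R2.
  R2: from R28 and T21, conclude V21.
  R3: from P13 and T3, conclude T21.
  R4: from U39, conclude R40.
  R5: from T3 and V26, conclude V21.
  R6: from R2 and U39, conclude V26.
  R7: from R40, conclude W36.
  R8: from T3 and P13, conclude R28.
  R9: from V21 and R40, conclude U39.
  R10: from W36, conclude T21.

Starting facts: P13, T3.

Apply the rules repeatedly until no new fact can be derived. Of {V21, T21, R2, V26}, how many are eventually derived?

P13 and T3 hold, so T21 follows (R3).
T3 and P13 hold, so R28 follows (R8).
From R28 and T21, R2 gives V21.
V21 and T3 hold, so R2 follows (R1).
V21: reached.
T21: reached.
R2: reached.
V26 would need R2 and U39 (R6), but U39 is never established.
Reached: V21, T21, and R2 — 3 of the 4.

3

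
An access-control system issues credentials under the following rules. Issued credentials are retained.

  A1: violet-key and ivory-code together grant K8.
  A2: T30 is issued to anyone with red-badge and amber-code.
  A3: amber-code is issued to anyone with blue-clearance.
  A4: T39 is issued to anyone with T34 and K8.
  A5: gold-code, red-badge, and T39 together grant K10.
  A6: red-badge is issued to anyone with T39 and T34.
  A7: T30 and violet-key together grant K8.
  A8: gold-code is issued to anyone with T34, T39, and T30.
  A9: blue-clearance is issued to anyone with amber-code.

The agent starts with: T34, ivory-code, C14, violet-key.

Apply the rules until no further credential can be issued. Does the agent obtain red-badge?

Yes

Holding violet-key and ivory-code grants K8 (A1).
Holding T34 and K8 grants T39 (A4).
Holding T39 and T34 grants red-badge (A6).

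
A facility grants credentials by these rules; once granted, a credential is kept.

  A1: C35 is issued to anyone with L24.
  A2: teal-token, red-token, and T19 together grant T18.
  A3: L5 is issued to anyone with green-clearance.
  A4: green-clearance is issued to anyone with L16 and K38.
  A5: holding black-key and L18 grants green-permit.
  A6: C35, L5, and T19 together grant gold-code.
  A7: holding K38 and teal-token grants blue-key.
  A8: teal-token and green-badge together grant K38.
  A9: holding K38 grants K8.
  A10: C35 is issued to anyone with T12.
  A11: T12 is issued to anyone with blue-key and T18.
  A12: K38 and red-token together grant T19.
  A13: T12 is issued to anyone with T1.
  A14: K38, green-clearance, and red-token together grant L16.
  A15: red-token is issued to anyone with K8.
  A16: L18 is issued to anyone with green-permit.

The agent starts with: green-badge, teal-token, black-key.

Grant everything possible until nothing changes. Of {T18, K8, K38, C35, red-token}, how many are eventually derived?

Holding teal-token and green-badge grants K38 (A8).
Holding K38 and teal-token grants blue-key (A7).
Holding K38 grants K8 (A9).
Holding K8 grants red-token (A15).
Holding K38 and red-token grants T19 (A12).
Holding teal-token, red-token, and T19 grants T18 (A2).
Holding blue-key and T18 grants T12 (A11).
Holding T12 grants C35 (A10).
T18: reached.
K8: reached.
K38: reached.
C35: reached.
red-token: reached.
All 5 are reached.

5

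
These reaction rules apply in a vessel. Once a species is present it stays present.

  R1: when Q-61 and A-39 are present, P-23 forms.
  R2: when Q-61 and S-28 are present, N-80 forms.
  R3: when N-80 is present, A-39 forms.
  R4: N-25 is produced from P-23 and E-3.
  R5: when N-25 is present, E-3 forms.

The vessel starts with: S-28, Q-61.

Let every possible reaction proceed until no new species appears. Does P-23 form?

Yes

Q-61 and S-28 present → N-80 forms (R2).
N-80 present → A-39 forms (R3).
Q-61 and A-39 present → P-23 forms (R1).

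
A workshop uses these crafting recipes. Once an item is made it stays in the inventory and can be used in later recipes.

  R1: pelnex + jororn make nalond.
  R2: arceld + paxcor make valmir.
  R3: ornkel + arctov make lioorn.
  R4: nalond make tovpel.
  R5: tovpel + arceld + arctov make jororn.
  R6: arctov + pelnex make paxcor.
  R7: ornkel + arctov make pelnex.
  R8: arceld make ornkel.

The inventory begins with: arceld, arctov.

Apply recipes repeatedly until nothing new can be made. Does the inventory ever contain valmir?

Yes

arceld → ornkel (R8).
Using R7, ornkel and arctov make pelnex.
arctov + pelnex → paxcor (R6).
arceld + paxcor → valmir (R2).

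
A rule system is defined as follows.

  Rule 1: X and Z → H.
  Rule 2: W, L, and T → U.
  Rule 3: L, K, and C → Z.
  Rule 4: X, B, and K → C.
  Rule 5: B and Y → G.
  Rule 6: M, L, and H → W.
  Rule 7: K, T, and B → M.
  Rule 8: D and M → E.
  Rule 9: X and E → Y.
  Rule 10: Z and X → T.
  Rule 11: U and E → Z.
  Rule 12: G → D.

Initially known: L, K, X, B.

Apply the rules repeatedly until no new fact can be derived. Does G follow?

No

G would need B and Y (Rule 5), but Y is never established.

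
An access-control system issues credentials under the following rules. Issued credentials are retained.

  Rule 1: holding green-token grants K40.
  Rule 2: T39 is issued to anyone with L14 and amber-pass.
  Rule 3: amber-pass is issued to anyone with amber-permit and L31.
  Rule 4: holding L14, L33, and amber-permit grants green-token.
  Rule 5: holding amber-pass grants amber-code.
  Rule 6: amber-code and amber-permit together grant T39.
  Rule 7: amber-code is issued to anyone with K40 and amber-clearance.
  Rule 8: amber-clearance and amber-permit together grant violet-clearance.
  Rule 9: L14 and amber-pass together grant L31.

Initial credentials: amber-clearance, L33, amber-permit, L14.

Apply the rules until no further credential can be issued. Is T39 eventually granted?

Holding L14, L33, and amber-permit grants green-token (Rule 4).
Holding green-token grants K40 (Rule 1).
Holding K40 and amber-clearance grants amber-code (Rule 7).
Holding amber-code and amber-permit grants T39 (Rule 6).

Yes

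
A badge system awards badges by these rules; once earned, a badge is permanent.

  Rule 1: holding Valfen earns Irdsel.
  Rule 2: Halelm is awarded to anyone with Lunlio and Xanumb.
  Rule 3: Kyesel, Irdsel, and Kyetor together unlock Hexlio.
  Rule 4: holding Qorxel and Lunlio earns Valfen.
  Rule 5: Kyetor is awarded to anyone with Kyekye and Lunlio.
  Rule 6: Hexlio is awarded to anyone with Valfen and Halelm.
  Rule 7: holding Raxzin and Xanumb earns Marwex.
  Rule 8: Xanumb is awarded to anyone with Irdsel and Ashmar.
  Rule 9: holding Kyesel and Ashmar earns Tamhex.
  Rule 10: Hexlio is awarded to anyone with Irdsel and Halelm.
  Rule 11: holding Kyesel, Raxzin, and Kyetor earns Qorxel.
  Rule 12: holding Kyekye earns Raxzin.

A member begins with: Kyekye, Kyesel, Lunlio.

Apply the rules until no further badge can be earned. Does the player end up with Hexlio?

Yes

With Kyekye and Lunlio, Kyetor is earned (Rule 5).
With Kyekye, Raxzin is earned (Rule 12).
With Kyesel, Raxzin, and Kyetor, Qorxel is earned (Rule 11).
With Qorxel and Lunlio, Valfen is earned (Rule 4).
With Valfen, Irdsel is earned (Rule 1).
With Kyesel, Irdsel, and Kyetor, Hexlio is earned (Rule 3).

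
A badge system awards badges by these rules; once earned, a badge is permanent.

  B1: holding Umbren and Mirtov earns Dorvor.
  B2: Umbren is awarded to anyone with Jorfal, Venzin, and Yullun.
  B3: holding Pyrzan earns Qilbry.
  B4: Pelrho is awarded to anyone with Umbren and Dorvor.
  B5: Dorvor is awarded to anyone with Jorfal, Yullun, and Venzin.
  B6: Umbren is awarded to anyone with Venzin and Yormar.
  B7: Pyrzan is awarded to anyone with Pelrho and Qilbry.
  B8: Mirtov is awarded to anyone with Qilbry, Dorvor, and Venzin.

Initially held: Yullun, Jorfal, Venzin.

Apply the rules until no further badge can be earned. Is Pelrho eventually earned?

Yes

With Jorfal, Yullun, and Venzin, Dorvor is earned (B5).
With Jorfal, Venzin, and Yullun, Umbren is earned (B2).
With Umbren and Dorvor, Pelrho is earned (B4).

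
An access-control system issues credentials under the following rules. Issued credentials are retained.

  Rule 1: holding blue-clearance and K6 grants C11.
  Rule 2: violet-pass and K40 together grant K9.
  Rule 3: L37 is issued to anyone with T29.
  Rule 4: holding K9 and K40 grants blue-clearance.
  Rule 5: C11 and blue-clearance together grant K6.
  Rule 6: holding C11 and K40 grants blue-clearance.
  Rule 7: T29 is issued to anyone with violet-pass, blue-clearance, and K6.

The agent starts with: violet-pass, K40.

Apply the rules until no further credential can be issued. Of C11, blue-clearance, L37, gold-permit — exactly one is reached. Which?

Holding violet-pass and K40 grants K9 (Rule 2).
Holding K9 and K40 grants blue-clearance (Rule 4).
No rule produces gold-permit, and it is not given. L37 would need T29 (Rule 3), but T29 is never granted. C11 would need blue-clearance and K6 (Rule 1), but K6 is never granted.

blue-clearance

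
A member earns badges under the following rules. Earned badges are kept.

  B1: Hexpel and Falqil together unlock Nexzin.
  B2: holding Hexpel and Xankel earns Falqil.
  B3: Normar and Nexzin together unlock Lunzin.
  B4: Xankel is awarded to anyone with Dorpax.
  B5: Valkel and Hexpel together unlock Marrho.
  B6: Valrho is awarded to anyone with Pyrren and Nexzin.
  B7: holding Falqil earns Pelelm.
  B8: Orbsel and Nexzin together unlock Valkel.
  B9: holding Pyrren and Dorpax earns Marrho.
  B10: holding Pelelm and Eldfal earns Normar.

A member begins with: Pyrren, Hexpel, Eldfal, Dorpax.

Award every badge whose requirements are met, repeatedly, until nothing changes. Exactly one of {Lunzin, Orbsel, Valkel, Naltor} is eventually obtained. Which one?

Lunzin

With Dorpax, Xankel is earned (B4).
With Hexpel and Xankel, Falqil is earned (B2).
With Falqil, Pelelm is earned (B7).
With Hexpel and Falqil, Nexzin is earned (B1).
With Pelelm and Eldfal, Normar is earned (B10).
With Normar and Nexzin, Lunzin is earned (B3).
Valkel would need Orbsel and Nexzin (B8), but Orbsel is never earned. No rule produces Naltor, and it is not given. No rule produces Orbsel, and it is not given.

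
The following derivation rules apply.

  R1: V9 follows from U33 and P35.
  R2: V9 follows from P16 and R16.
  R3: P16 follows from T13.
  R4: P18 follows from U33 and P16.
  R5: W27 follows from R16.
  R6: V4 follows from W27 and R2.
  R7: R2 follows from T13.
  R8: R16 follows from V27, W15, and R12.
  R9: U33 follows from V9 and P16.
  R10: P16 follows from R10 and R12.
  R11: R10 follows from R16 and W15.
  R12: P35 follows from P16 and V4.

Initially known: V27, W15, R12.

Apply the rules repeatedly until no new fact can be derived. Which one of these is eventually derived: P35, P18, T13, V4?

P18

V27, W15, and R12 hold, so R16 follows (R8).
From R16 and W15, R11 gives R10.
From R10 and R12, R10 gives P16.
From P16 and R16, R2 gives V9.
V9 and P16 hold, so U33 follows (R9).
From U33 and P16, R4 gives P18.
No rule produces T13, and it is not given. V4 would need W27 and R2 (R6), but R2 is never established. P35 would need P16 and V4 (R12), but V4 is never established.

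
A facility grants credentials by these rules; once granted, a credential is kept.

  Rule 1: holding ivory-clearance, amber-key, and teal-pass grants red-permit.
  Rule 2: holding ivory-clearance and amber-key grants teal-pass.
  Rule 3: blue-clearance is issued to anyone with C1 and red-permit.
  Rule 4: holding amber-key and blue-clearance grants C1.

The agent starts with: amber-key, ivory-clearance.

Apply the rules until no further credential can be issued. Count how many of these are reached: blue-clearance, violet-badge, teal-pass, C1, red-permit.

Holding ivory-clearance and amber-key grants teal-pass (Rule 2).
Holding ivory-clearance, amber-key, and teal-pass grants red-permit (Rule 1).
blue-clearance would need C1 and red-permit (Rule 3), but C1 is never granted.
No rule produces violet-badge, and it is not given.
teal-pass: reached.
C1 would need amber-key and blue-clearance (Rule 4), but blue-clearance is never granted.
red-permit: reached.
Reached: teal-pass and red-permit — 2 of the 5.

2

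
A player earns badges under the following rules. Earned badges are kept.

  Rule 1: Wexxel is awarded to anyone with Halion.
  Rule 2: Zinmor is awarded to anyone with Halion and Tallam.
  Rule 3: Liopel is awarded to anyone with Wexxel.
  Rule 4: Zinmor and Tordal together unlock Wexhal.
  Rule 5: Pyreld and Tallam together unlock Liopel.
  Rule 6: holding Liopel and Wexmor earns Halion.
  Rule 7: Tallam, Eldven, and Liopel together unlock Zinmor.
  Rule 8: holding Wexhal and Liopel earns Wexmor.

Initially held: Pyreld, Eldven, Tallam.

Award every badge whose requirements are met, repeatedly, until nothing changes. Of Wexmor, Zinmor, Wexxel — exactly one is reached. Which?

With Pyreld and Tallam, Liopel is earned (Rule 5).
With Tallam, Eldven, and Liopel, Zinmor is earned (Rule 7).
Wexxel would need Halion (Rule 1), but Halion is never earned. Wexmor would need Wexhal and Liopel (Rule 8), but Wexhal is never earned.

Zinmor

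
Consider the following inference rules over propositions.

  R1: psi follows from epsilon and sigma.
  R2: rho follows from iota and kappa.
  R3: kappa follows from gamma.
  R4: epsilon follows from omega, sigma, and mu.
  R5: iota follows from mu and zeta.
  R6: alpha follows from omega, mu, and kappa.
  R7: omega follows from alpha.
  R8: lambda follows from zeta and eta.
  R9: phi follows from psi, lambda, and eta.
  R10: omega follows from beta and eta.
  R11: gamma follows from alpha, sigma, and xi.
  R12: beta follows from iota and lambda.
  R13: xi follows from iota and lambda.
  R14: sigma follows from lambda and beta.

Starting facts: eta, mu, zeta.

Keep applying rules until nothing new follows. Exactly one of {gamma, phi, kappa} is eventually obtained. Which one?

phi

mu and zeta hold, so iota follows (R5).
zeta and eta hold, so lambda follows (R8).
From iota and lambda, R12 gives beta.
From beta and eta, R10 gives omega.
From lambda and beta, R14 gives sigma.
From omega, sigma, and mu, R4 gives epsilon.
From epsilon and sigma, R1 gives psi.
psi, lambda, and eta hold, so phi follows (R9).
kappa would need gamma (R3), but gamma is never established. gamma would need alpha, sigma, and xi (R11), but alpha is never established.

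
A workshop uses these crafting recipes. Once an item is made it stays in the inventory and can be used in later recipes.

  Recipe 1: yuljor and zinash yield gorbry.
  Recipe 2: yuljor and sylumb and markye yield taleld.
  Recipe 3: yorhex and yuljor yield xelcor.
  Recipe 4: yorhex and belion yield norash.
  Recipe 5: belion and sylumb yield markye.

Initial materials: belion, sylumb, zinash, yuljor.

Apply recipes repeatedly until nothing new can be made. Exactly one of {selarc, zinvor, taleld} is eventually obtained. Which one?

belion and sylumb → markye (Recipe 5).
yuljor and sylumb and markye → taleld (Recipe 2).
No rule produces zinvor, and it is not given. No rule produces selarc, and it is not given.

taleld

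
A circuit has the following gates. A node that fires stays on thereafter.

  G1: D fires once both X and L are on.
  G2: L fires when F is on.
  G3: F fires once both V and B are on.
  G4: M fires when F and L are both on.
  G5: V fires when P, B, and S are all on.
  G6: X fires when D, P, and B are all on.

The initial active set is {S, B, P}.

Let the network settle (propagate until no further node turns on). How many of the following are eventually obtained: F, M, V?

3

G5: P, B, and S on → V on.
G3: V and B on → F on.
F is on, so L fires (G2).
G4: F and L on → M on.
F: reached.
M: reached.
V: reached.
All 3 are reached.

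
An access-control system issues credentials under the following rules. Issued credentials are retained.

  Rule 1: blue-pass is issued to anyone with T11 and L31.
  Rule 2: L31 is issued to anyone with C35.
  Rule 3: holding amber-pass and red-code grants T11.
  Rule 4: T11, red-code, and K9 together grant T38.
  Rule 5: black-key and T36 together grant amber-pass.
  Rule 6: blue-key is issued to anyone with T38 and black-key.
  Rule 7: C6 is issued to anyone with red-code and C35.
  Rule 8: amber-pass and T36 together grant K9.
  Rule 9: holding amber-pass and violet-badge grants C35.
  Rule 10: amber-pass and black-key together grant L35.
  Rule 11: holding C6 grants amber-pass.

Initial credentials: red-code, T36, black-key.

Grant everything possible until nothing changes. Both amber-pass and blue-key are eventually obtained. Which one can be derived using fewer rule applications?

amber-pass: Holding black-key and T36 grants amber-pass (Rule 5). [1 rule application]
blue-key: Holding black-key and T36 grants amber-pass (Rule 5). Holding amber-pass and red-code grants T11 (Rule 3). Holding amber-pass and T36 grants K9 (Rule 8). Holding T11, red-code, and K9 grants T38 (Rule 4). Holding T38 and black-key grants blue-key (Rule 6). [5 rule applications]
amber-pass needs fewer.

amber-pass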